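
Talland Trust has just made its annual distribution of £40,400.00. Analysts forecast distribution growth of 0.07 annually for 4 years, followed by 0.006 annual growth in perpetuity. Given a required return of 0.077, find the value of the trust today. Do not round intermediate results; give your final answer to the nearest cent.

£716681.76

D_1 = 43228.00000
D_2 = 46253.96000
D_3 = 49491.73720
D_4 = 52956.15880
Terminal value at year 4: TV = D_4×(1+g_2)/(r−g_2) = 53273.89576/0.071 = 750336.55996
P_0 = D_1/(1+r)^1 + D_2/(1+r)^2 + D_3/(1+r)^3 + D_4/(1+r)^4 + TV/(1+r)^4
    = 40137.41876 + 39876.54417 + 39617.36514 + 39359.87066 + 557690.56178 = 716681.76051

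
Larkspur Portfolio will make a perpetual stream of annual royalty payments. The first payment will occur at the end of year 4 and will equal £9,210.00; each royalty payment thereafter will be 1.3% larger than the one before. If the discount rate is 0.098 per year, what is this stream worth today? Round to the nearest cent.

£81852.83

Value at end of year 3: C₁ / (r − g) = £9,210.00 / (0.098 − 0.013) = £108,352.9412
Discount to today: PV = £108,352.9412 / (1 + 0.098)^3 = £108,352.9412 / 1.323753 = £81,852.83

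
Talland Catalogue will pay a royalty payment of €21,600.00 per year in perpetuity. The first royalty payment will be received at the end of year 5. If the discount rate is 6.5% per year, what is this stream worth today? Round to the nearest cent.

Value at end of year 4: C / r = €21,600.00 / 0.065 = €332,307.6923
Discount to today: PV = €332,307.6923 / (1 + 0.065)^4 = €332,307.6923 / 1.286466 = €258,310.44

€258310.44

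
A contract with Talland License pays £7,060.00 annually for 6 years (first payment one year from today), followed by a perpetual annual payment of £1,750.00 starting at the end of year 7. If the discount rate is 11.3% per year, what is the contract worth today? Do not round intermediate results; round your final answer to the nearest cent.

PV of 6-year annuity: £7,060.00 × [1 − (1+0.113)^−6] / 0.113 = 29611.23885
Perpetuity value at year 6: £1,750.00 / 0.113 = 15486.72566
PV of perpetuity: 15486.72566 / (1+0.113)^6 = 8146.82935
Total PV = 29611.23885 + 8146.82935 = 37758.06820

£37758.07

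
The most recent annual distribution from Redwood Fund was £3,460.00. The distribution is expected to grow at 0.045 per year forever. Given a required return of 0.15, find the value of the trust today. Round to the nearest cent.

£34435.24

D₁ = D₀ × (1 + g) = £3,460.00 × 1.045 = £3,615.7000
Growing perpetuity: P = D₁ / (r − g) = £3,615.7000 / (0.15 − 0.045) = £34,435.24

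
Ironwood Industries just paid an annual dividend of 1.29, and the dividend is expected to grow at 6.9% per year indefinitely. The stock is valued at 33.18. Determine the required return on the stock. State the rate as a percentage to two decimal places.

11.06%

D₁ = 1.29 × 1.069 = 1.3790
P = D₁/(r − g) ⇒ r = D₁/P + g = 1.3790/33.18 + 0.069 = 0.041561 + 0.069 = 0.110561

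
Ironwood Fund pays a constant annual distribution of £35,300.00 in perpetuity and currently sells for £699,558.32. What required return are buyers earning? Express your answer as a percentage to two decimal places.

P = C/r ⇒ r = C/P = £35,300.00/£699,558.32 = 0.050460

5.05%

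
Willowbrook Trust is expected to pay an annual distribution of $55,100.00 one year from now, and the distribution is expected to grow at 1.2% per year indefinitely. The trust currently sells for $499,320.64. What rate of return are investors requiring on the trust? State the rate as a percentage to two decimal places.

12.23%

P = D₁/(r − g) ⇒ r = D₁/P + g = $55,100.0000/$499,320.64 + 0.012 = 0.110350 + 0.012 = 0.122350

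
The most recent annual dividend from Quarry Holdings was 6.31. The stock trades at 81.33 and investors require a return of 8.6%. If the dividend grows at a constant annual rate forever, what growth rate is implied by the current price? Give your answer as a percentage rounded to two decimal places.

0.78%

P = D₀(1+g)/(r−g) ⇒ P(r−g) = D₀(1+g) ⇒ g(P+D₀) = P·r − D₀
g = (P·r − D₀)/(P + D₀) = (81.33×0.086 − 6.31) / (81.33 + 6.31) = 0.007809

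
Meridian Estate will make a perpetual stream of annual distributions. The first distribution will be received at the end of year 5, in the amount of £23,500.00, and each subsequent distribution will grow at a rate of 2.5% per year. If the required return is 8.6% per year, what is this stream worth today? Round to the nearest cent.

£276961.07

Value at end of year 4: C₁ / (r − g) = £23,500.00 / (0.086 − 0.025) = £385,245.9016
Discount to today: PV = £385,245.9016 / (1 + 0.086)^4 = £385,245.9016 / 1.390975 = £276,961.07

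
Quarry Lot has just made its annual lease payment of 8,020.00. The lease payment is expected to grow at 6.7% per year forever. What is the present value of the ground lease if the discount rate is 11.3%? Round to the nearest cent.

186029.13

D₁ = D₀ × (1 + g) = 8,020.00 × 1.067 = 8,557.3400
Growing perpetuity: P = D₁ / (r − g) = 8,557.3400 / (0.113 − 0.067) = 186,029.13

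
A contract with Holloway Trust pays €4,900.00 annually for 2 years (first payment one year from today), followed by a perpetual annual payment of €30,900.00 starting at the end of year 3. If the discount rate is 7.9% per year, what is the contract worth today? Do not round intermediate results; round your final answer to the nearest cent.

€344710.71

PV of 2-year annuity: €4,900.00 × [1 − (1+0.079)^−2] / 0.079 = 8749.99248
Perpetuity value at year 2: €30,900.00 / 0.079 = 391139.24051
PV of perpetuity: 391139.24051 / (1+0.079)^2 = 335960.71647
Total PV = 8749.99248 + 335960.71647 = 344710.70896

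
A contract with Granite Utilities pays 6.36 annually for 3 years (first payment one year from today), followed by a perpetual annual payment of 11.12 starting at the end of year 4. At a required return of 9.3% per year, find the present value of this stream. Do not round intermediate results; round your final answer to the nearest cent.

107.59

PV of 3-year annuity: 6.36 × [1 − (1+0.093)^−3] / 0.093 = 16.01335
Perpetuity value at year 3: 11.12 / 0.093 = 119.56989
PV of perpetuity: 119.56989 / (1+0.093)^3 = 91.57172
Total PV = 16.01335 + 91.57172 = 107.58506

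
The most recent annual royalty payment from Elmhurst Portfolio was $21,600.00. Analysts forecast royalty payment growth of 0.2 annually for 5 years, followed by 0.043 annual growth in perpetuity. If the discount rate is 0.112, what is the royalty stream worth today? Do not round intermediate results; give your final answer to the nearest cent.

$614339.10

D_1 = 25920.00000
D_2 = 31104.00000
D_3 = 37324.80000
D_4 = 44789.76000
D_5 = 53747.71200
Terminal value at year 5: TV = D_5×(1+g_2)/(r−g_2) = 56058.86362/0.069 = 812447.29878
P_0 = D_1/(1+r)^1 + D_2/(1+r)^2 + D_3/(1+r)^3 + D_4/(1+r)^4 + D_5/(1+r)^5 + TV/(1+r)^5
    = 23309.35252 + 25153.97754 + 27144.58008 + 29292.71231 + 31610.84063 + 477827.63438 = 614339.09745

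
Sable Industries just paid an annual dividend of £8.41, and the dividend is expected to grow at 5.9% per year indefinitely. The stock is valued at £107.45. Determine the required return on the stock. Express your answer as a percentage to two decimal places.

14.19%

D₁ = £8.41 × 1.059 = £8.9062
P = D₁/(r − g) ⇒ r = D₁/P + g = £8.9062/£107.45 + 0.059 = 0.082887 + 0.059 = 0.141887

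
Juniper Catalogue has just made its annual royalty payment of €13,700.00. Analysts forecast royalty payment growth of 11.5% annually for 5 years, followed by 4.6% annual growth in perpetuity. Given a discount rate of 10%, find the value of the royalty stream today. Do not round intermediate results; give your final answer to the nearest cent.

€355321.75

D_1 = 15275.50000
D_2 = 17032.18250
D_3 = 18990.88349
D_4 = 21174.83509
D_5 = 23609.94112
Terminal value at year 5: TV = D_5×(1+g_2)/(r−g_2) = 24695.99842/0.054 = 457333.30399
P_0 = D_1/(1+r)^1 + D_2/(1+r)^2 + D_3/(1+r)^3 + D_4/(1+r)^4 + D_5/(1+r)^5 + TV/(1+r)^5
    = 13886.81818 + 14076.18388 + 14268.13185 + 14462.69728 + 14659.91588 + 283968.00019 = 355321.74727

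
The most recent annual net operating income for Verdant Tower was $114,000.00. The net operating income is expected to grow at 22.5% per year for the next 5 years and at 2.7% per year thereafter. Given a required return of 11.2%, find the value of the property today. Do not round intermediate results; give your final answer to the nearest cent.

$3003847.97

D_1 = 139650.00000
D_2 = 171071.25000
D_3 = 209562.28125
D_4 = 256713.79453
D_5 = 314474.39830
Terminal value at year 5: TV = D_5×(1+g_2)/(r−g_2) = 322965.20705/0.085 = 3799590.67123
P_0 = D_1/(1+r)^1 + D_2/(1+r)^2 + D_3/(1+r)^3 + D_4/(1+r)^4 + D_5/(1+r)^5 + TV/(1+r)^5
    = 125584.53237 + 138346.26993 + 152404.83872 + 167892.02108 + 184952.99084 + 2234667.31289 = 3003847.96583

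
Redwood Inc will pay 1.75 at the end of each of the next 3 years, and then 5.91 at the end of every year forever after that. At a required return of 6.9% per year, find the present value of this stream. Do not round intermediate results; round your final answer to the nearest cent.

PV of 3-year annuity: 1.75 × [1 − (1+0.069)^−3] / 0.069 = 4.60096
Perpetuity value at year 3: 5.91 / 0.069 = 85.65217
PV of perpetuity: 85.65217 / (1+0.069)^3 = 70.11409
Total PV = 4.60096 + 70.11409 = 74.71504

74.72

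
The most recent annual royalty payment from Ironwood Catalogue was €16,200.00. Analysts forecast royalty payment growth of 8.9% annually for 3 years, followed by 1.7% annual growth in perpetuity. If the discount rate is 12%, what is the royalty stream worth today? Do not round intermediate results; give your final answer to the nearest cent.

€192996.51

D_1 = 17641.80000
D_2 = 19211.92020
D_3 = 20921.78110
Terminal value at year 3: TV = D_3×(1+g_2)/(r−g_2) = 21277.45138/0.103 = 206577.19783
P_0 = D_1/(1+r)^1 + D_2/(1+r)^2 + D_3/(1+r)^3 + TV/(1+r)^3
    = 15751.60714 + 15315.62516 + 14891.71053 + 147037.56906 = 192996.51190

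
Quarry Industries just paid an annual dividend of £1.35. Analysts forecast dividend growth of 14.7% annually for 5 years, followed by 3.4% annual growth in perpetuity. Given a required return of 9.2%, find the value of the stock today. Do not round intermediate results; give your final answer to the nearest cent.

D_1 = 1.54845
D_2 = 1.77607
D_3 = 2.03715
D_4 = 2.33662
D_5 = 2.68010
Terminal value at year 5: TV = D_5×(1+g_2)/(r−g_2) = 2.77122/0.058 = 47.77970
P_0 = D_1/(1+r)^1 + D_2/(1+r)^2 + D_3/(1+r)^3 + D_4/(1+r)^4 + D_5/(1+r)^5 + TV/(1+r)^5
    = 1.41799 + 1.48941 + 1.56443 + 1.64322 + 1.72599 + 30.77019 = 38.61124

£38.61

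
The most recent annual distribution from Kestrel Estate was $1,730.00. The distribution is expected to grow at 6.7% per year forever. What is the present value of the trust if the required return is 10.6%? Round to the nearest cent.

$47331.03

D₁ = D₀ × (1 + g) = $1,730.00 × 1.067 = $1,845.9100
Growing perpetuity: P = D₁ / (r − g) = $1,845.9100 / (0.106 − 0.067) = $47,331.03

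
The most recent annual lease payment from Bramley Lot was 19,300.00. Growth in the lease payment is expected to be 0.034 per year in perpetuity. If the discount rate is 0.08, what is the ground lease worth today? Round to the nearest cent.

D₁ = D₀ × (1 + g) = 19,300.00 × 1.034 = 19,956.2000
Growing perpetuity: P = D₁ / (r − g) = 19,956.2000 / (0.08 − 0.034) = 433,830.43

433830.43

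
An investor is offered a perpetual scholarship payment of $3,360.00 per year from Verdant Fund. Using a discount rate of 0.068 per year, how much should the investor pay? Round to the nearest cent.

$49411.76

Level perpetuity: PV = C / r = $3,360.00 / 0.068 = $49,411.76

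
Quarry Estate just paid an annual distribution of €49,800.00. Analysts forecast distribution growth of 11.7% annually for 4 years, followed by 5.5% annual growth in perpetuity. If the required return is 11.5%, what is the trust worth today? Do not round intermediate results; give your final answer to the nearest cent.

D_1 = 55626.60000
D_2 = 62134.91220
D_3 = 69404.69693
D_4 = 77525.04647
Terminal value at year 4: TV = D_4×(1+g_2)/(r−g_2) = 81788.92402/0.06 = 1363148.73373
P_0 = D_1/(1+r)^1 + D_2/(1+r)^2 + D_3/(1+r)^3 + D_4/(1+r)^4 + TV/(1+r)^4
    = 49889.32735 + 49978.81494 + 50068.46304 + 50158.27194 + 881949.61491 = 1082044.49217

€1082044.49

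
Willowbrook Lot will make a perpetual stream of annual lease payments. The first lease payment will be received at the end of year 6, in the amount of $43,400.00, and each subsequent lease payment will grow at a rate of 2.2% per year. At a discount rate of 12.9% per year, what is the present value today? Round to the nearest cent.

$221124.18

Value at end of year 5: C₁ / (r − g) = $43,400.00 / (0.129 − 0.022) = $405,607.4766
Discount to today: PV = $405,607.4766 / (1 + 0.129)^5 = $405,607.4766 / 1.834297 = $221,124.18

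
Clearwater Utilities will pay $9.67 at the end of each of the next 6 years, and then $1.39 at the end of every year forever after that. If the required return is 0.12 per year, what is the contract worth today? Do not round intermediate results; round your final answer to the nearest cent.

PV of 6-year annuity: $9.67 × [1 − (1+0.12)^−6] / 0.12 = 39.75731
Perpetuity value at year 6: $1.39 / 0.12 = 11.58333
PV of perpetuity: 11.58333 / (1+0.12)^6 = 5.86848
Total PV = 39.75731 + 5.86848 = 45.62579

$45.63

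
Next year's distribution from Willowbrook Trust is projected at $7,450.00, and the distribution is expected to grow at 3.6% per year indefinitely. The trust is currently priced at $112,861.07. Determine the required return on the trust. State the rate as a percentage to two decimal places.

P = D₁/(r − g) ⇒ r = D₁/P + g = $7,450.0000/$112,861.07 + 0.036 = 0.066010 + 0.036 = 0.102010

10.20%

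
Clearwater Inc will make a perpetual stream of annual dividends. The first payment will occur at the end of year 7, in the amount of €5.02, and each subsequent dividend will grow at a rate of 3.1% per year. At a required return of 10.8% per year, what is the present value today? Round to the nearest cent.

€35.24

Value at end of year 6: C₁ / (r − g) = €5.02 / (0.108 − 0.031) = €65.1948
Discount to today: PV = €65.1948 / (1 + 0.108)^6 = €65.1948 / 1.850285 = €35.24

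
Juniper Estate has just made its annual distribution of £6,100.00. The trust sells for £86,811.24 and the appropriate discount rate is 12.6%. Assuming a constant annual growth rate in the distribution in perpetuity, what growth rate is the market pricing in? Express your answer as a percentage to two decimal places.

5.21%

P = D₀(1+g)/(r−g) ⇒ P(r−g) = D₀(1+g) ⇒ g(P+D₀) = P·r − D₀
g = (P·r − D₀)/(P + D₀) = (£86,811.24×0.126 − £6,100.00) / (£86,811.24 + £6,100.00) = 0.052074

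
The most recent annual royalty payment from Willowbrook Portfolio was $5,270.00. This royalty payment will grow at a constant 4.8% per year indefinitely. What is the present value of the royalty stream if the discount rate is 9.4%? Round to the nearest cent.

$120064.35

D₁ = D₀ × (1 + g) = $5,270.00 × 1.048 = $5,522.9600
Growing perpetuity: P = D₁ / (r − g) = $5,522.9600 / (0.094 − 0.048) = $120,064.35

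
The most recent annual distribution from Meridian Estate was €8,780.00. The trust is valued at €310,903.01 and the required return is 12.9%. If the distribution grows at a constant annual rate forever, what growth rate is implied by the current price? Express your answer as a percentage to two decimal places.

9.80%

P = D₀(1+g)/(r−g) ⇒ P(r−g) = D₀(1+g) ⇒ g(P+D₀) = P·r − D₀
g = (P·r − D₀)/(P + D₀) = (€310,903.01×0.129 − €8,780.00) / (€310,903.01 + €8,780.00) = 0.097992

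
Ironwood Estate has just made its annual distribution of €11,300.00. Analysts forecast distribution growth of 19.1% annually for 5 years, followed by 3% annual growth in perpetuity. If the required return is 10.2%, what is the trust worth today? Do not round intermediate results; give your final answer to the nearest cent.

D_1 = 13458.30000
D_2 = 16028.83530
D_3 = 19090.34284
D_4 = 22736.59833
D_5 = 27079.28861
Terminal value at year 5: TV = D_5×(1+g_2)/(r−g_2) = 27891.66726/0.072 = 387384.26755
P_0 = D_1/(1+r)^1 + D_2/(1+r)^2 + D_3/(1+r)^3 + D_4/(1+r)^4 + D_5/(1+r)^5 + TV/(1+r)^5
    = 12212.61343 + 13198.93157 + 14264.90699 + 15416.97298 + 16662.08242 + 238360.34568 = 310115.85308

€310115.85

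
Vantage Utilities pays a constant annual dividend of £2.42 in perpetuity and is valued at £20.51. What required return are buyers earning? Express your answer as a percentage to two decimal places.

11.80%

P = C/r ⇒ r = C/P = £2.42/£20.51 = 0.117991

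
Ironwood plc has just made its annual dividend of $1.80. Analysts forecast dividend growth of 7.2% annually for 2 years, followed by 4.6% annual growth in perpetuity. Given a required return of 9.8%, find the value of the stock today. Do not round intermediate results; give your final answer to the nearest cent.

$37.99

D_1 = 1.92960
D_2 = 2.06853
Terminal value at year 2: TV = D_2×(1+g_2)/(r−g_2) = 2.16368/0.052 = 41.60930
P_0 = D_1/(1+r)^1 + D_2/(1+r)^2 + TV/(1+r)^2
    = 1.75738 + 1.71576 + 34.51324 = 37.98638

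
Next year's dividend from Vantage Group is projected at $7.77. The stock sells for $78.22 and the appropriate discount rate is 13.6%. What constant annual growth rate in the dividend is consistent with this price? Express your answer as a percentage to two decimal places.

3.67%

P = D₁/(r−g) ⇒ g = r − D₁/P = 0.136 − $7.77/$78.22 = 0.036665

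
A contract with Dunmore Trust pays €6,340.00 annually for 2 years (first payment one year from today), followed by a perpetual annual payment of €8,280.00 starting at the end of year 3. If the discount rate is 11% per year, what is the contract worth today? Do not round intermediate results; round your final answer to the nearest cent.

€71950.43

PV of 2-year annuity: €6,340.00 × [1 − (1+0.11)^−2] / 0.11 = 10857.39794
Perpetuity value at year 2: €8,280.00 / 0.11 = 75272.72727
PV of perpetuity: 75272.72727 / (1+0.11)^2 = 61093.03407
Total PV = 10857.39794 + 61093.03407 = 71950.43200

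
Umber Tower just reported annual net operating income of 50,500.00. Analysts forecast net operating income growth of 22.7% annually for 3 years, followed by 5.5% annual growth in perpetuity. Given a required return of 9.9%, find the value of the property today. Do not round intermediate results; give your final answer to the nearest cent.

D_1 = 61963.50000
D_2 = 76029.21450
D_3 = 93287.84619
Terminal value at year 3: TV = D_3×(1+g_2)/(r−g_2) = 98418.67773/0.044 = 2236788.13027
P_0 = D_1/(1+r)^1 + D_2/(1+r)^2 + D_3/(1+r)^3 + TV/(1+r)^3
    = 56381.71065 + 62948.46129 + 70280.03822 + 1685123.64378 = 1874733.85395

1874733.85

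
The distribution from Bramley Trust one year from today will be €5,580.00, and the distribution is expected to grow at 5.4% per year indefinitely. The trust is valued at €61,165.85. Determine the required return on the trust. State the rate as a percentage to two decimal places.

14.52%

P = D₁/(r − g) ⇒ r = D₁/P + g = €5,580.0000/€61,165.85 + 0.054 = 0.091227 + 0.054 = 0.145227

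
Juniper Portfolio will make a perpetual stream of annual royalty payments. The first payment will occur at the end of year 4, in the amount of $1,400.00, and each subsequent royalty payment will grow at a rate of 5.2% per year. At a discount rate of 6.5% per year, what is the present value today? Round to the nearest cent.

Value at end of year 3: C₁ / (r − g) = $1,400.00 / (0.065 − 0.052) = $107,692.3077
Discount to today: PV = $107,692.3077 / (1 + 0.065)^3 = $107,692.3077 / 1.207950 = $89,152.98

$89152.98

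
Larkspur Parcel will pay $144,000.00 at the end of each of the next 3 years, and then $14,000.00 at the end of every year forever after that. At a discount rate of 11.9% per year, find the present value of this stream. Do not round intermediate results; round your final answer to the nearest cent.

$430422.46

PV of 3-year annuity: $144,000.00 × [1 − (1+0.119)^−3] / 0.119 = 346458.90351
Perpetuity value at year 3: $14,000.00 / 0.119 = 117647.05882
PV of perpetuity: 117647.05882 / (1+0.119)^3 = 83963.55432
Total PV = 346458.90351 + 83963.55432 = 430422.45783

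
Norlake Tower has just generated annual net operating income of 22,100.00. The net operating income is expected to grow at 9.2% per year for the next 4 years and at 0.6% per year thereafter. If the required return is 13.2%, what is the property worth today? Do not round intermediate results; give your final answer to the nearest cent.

233662.34

D_1 = 24133.20000
D_2 = 26353.45440
D_3 = 28777.97220
D_4 = 31425.54565
Terminal value at year 4: TV = D_4×(1+g_2)/(r−g_2) = 31614.09892/0.126 = 250905.54700
P_0 = D_1/(1+r)^1 + D_2/(1+r)^2 + D_3/(1+r)^3 + D_4/(1+r)^4 + TV/(1+r)^4
    = 21319.08127 + 20565.75685 + 19839.05166 + 19138.02510 + 152800.42259 = 233662.33746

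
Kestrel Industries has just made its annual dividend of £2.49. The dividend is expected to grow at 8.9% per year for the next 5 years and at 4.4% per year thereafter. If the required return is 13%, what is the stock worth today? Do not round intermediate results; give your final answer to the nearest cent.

D_1 = 2.71161
D_2 = 2.95294
D_3 = 3.21576
D_4 = 3.50196
D_5 = 3.81363
Terminal value at year 5: TV = D_5×(1+g_2)/(r−g_2) = 3.98143/0.086 = 46.29571
P_0 = D_1/(1+r)^1 + D_2/(1+r)^2 + D_3/(1+r)^3 + D_4/(1+r)^4 + D_5/(1+r)^5 + TV/(1+r)^5
    = 2.39965 + 2.31259 + 2.22868 + 2.14782 + 2.06989 + 25.12746 = 36.28608

£36.29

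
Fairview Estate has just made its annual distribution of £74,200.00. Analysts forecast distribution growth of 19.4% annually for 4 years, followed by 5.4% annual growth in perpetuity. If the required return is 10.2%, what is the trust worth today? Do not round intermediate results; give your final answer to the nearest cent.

£2609539.06

D_1 = 88594.80000
D_2 = 105782.19120
D_3 = 126303.93629
D_4 = 150806.89993
Terminal value at year 4: TV = D_4×(1+g_2)/(r−g_2) = 158950.47253/0.048 = 3311468.17771
P_0 = D_1/(1+r)^1 + D_2/(1+r)^2 + D_3/(1+r)^3 + D_4/(1+r)^4 + TV/(1+r)^4
    = 80394.55535 + 87106.26052 + 94378.28953 + 102257.42078 + 2245402.53124 = 2609539.05742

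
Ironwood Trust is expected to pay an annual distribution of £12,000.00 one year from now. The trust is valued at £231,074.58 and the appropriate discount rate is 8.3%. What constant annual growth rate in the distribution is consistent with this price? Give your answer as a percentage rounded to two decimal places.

3.11%

P = D₁/(r−g) ⇒ g = r − D₁/P = 0.083 − £12,000.00/£231,074.58 = 0.031069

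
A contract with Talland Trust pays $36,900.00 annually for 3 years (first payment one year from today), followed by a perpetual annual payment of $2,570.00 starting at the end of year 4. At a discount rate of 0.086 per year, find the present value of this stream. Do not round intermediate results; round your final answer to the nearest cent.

PV of 3-year annuity: $36,900.00 × [1 − (1+0.086)^−3] / 0.086 = 94074.67937
Perpetuity value at year 3: $2,570.00 / 0.086 = 29883.72093
PV of perpetuity: 29883.72093 / (1+0.086)^3 = 23331.63622
Total PV = 94074.67937 + 23331.63622 = 117406.31559

$117406.32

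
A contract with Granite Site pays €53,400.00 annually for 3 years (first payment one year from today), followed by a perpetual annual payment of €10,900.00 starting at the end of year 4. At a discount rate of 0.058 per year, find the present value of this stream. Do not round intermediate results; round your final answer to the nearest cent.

PV of 3-year annuity: €53,400.00 × [1 − (1+0.058)^−3] / 0.058 = 143268.66845
Perpetuity value at year 3: €10,900.00 / 0.058 = 187931.03448
PV of perpetuity: 187931.03448 / (1+0.058)^3 = 158687.05534
Total PV = 143268.66845 + 158687.05534 = 301955.72379

€301955.72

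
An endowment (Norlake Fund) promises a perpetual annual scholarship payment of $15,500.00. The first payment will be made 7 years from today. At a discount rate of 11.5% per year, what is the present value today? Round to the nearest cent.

$70143.05

Value at end of year 6: C / r = $15,500.00 / 0.115 = $134,782.6087
Discount to today: PV = $134,782.6087 / (1 + 0.115)^6 = $134,782.6087 / 1.921539 = $70,143.05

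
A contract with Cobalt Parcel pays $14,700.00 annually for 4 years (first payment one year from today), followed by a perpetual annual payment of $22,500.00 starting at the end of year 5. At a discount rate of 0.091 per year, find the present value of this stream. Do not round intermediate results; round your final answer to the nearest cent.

$222038.30

PV of 4-year annuity: $14,700.00 × [1 − (1+0.091)^−4] / 0.091 = 47519.53706
Perpetuity value at year 4: $22,500.00 / 0.091 = 247252.74725
PV of perpetuity: 247252.74725 / (1+0.091)^4 = 174518.76196
Total PV = 47519.53706 + 174518.76196 = 222038.29902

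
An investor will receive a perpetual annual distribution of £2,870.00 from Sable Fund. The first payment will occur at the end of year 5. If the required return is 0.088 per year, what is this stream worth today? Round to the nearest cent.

£23274.68

Value at end of year 4: C / r = £2,870.00 / 0.088 = £32,613.6364
Discount to today: PV = £32,613.6364 / (1 + 0.088)^4 = £32,613.6364 / 1.401250 = £23,274.68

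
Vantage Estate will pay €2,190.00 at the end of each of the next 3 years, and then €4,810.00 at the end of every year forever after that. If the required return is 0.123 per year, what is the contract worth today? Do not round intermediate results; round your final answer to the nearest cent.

PV of 3-year annuity: €2,190.00 × [1 − (1+0.123)^−3] / 0.123 = 5233.01230
Perpetuity value at year 3: €4,810.00 / 0.123 = 39105.69106
PV of perpetuity: 39105.69106 / (1+0.123)^3 = 27612.18002
Total PV = 5233.01230 + 27612.18002 = 32845.19232

€32845.19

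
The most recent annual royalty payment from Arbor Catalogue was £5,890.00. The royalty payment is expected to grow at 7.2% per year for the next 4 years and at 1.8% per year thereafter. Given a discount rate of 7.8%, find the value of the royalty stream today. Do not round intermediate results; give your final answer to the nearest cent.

£120961.29

D_1 = 6314.08000
D_2 = 6768.69376
D_3 = 7256.03971
D_4 = 7778.47457
Terminal value at year 4: TV = D_4×(1+g_2)/(r−g_2) = 7918.48711/0.06 = 131974.78520
P_0 = D_1/(1+r)^1 + D_2/(1+r)^2 + D_3/(1+r)^3 + D_4/(1+r)^4 + TV/(1+r)^4
    = 5857.21707 + 5824.61660 + 5792.19759 + 5759.95901 + 97727.30453 = 120961.29480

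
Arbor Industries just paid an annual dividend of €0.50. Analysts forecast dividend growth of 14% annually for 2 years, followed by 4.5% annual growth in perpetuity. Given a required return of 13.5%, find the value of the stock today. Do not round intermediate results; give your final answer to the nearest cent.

€6.86

D_1 = 0.57000
D_2 = 0.64980
Terminal value at year 2: TV = D_2×(1+g_2)/(r−g_2) = 0.67904/0.09 = 7.54490
P_0 = D_1/(1+r)^1 + D_2/(1+r)^2 + TV/(1+r)^2
    = 0.50220 + 0.50441 + 5.85682 = 6.86344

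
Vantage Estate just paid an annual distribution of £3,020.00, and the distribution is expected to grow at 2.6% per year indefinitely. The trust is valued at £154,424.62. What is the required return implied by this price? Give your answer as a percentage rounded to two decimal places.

4.61%

D₁ = £3,020.00 × 1.026 = £3,098.5200
P = D₁/(r − g) ⇒ r = D₁/P + g = £3,098.5200/£154,424.62 + 0.026 = 0.020065 + 0.026 = 0.046065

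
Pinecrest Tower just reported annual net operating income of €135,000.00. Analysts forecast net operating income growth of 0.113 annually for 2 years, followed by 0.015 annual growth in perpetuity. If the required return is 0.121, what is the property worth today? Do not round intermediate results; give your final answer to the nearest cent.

€1541420.61

D_1 = 150255.00000
D_2 = 167233.81500
Terminal value at year 2: TV = D_2×(1+g_2)/(r−g_2) = 169742.32223/0.106 = 1601342.66250
P_0 = D_1/(1+r)^1 + D_2/(1+r)^2 + TV/(1+r)^2
    = 134036.57449 + 133080.02445 + 1274304.00767 = 1541420.60660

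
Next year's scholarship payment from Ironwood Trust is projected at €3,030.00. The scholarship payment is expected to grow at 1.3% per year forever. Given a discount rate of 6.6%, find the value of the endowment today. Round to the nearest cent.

€57169.81

Growing perpetuity: P = D₁ / (r − g) = €3,030.0000 / (0.066 − 0.013) = €57,169.81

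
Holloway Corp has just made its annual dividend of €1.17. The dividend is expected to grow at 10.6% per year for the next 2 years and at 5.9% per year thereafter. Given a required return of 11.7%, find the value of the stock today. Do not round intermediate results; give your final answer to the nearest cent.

€23.25

D_1 = 1.29402
D_2 = 1.43119
Terminal value at year 2: TV = D_2×(1+g_2)/(r−g_2) = 1.51563/0.058 = 26.13148
P_0 = D_1/(1+r)^1 + D_2/(1+r)^2 + TV/(1+r)^2
    = 1.15848 + 1.14707 + 20.94391 = 23.24946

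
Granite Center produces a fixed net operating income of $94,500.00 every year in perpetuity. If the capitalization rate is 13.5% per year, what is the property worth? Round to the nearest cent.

Level perpetuity: PV = C / r = $94,500.00 / 0.135 = $700,000.00

$700000.00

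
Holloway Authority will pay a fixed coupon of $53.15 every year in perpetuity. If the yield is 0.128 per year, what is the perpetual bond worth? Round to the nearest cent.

Level perpetuity: PV = C / r = $53.15 / 0.128 = $415.23

$415.23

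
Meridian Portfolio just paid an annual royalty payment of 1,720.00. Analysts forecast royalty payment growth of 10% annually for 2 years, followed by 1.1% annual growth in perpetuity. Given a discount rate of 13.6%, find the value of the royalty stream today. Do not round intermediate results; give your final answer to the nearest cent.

D_1 = 1892.00000
D_2 = 2081.20000
Terminal value at year 2: TV = D_2×(1+g_2)/(r−g_2) = 2104.09320/0.125 = 16832.74560
P_0 = D_1/(1+r)^1 + D_2/(1+r)^2 + TV/(1+r)^2
    = 1665.49296 + 1612.71325 + 13043.62478 = 16321.83099

16321.83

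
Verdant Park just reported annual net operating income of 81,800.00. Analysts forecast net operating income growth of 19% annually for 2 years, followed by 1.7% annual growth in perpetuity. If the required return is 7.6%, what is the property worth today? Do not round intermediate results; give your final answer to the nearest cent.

1915130.71

D_1 = 97342.00000
D_2 = 115836.98000
Terminal value at year 2: TV = D_2×(1+g_2)/(r−g_2) = 117806.20866/0.059 = 1996715.40102
P_0 = D_1/(1+r)^1 + D_2/(1+r)^2 + TV/(1+r)^2
    = 90466.54275 + 100051.28799 + 1724612.87936 = 1915130.71010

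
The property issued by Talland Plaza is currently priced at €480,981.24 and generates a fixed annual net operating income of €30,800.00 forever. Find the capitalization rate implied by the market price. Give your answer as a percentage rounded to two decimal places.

P = C/r ⇒ r = C/P = €30,800.00/€480,981.24 = 0.064036

6.40%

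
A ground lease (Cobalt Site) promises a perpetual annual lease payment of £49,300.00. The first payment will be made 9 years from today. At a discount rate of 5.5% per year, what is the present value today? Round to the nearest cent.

£584069.53

Value at end of year 8: C / r = £49,300.00 / 0.055 = £896,363.6364
Discount to today: PV = £896,363.6364 / (1 + 0.055)^8 = £896,363.6364 / 1.534687 = £584,069.53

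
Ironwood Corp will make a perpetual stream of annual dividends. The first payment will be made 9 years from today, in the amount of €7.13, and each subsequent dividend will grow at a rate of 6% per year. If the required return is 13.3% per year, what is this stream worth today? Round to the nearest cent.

Value at end of year 8: C₁ / (r − g) = €7.13 / (0.133 − 0.06) = €97.6712
Discount to today: PV = €97.6712 / (1 + 0.133)^8 = €97.6712 / 2.715434 = €35.97

€35.97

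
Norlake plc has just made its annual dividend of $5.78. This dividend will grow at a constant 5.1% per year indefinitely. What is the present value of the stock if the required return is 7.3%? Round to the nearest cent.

$276.13

D₁ = D₀ × (1 + g) = $5.78 × 1.051 = $6.0748
Growing perpetuity: P = D₁ / (r − g) = $6.0748 / (0.073 − 0.051) = $276.13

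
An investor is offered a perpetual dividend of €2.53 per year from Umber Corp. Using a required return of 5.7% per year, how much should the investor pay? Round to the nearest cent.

Level perpetuity: PV = C / r = €2.53 / 0.057 = €44.39

€44.39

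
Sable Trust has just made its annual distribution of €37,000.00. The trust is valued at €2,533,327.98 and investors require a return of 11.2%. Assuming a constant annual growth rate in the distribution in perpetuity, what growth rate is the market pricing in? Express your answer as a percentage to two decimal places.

9.60%

P = D₀(1+g)/(r−g) ⇒ P(r−g) = D₀(1+g) ⇒ g(P+D₀) = P·r − D₀
g = (P·r − D₀)/(P + D₀) = (€2,533,327.98×0.112 − €37,000.00) / (€2,533,327.98 + €37,000.00) = 0.095993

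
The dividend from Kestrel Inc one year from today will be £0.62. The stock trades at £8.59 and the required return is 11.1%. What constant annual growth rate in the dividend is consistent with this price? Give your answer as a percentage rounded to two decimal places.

P = D₁/(r−g) ⇒ g = r − D₁/P = 0.111 − £0.62/£8.59 = 0.038823

3.88%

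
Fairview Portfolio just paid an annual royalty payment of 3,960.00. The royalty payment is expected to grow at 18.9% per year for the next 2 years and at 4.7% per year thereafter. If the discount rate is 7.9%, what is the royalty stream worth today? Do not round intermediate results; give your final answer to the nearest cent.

D_1 = 4708.44000
D_2 = 5598.33516
Terminal value at year 2: TV = D_2×(1+g_2)/(r−g_2) = 5861.45691/0.032 = 183170.52852
P_0 = D_1/(1+r)^1 + D_2/(1+r)^2 + TV/(1+r)^2
    = 4363.70714 + 4808.57070 + 157330.42258 = 166502.70042

166502.70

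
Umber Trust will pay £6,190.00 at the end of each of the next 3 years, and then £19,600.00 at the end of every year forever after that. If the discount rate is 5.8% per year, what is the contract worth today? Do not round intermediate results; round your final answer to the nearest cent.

£301952.89

PV of 3-year annuity: £6,190.00 × [1 − (1+0.058)^−3] / 0.058 = 16607.36063
Perpetuity value at year 3: £19,600.00 / 0.058 = 337931.03448
PV of perpetuity: 337931.03448 / (1+0.058)^3 = 285345.53071
Total PV = 16607.36063 + 285345.53071 = 301952.89134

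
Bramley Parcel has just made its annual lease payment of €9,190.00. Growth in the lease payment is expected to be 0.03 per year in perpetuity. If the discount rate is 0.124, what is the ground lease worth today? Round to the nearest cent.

D₁ = D₀ × (1 + g) = €9,190.00 × 1.03 = €9,465.7000
Growing perpetuity: P = D₁ / (r − g) = €9,465.7000 / (0.124 − 0.03) = €100,698.94

€100698.94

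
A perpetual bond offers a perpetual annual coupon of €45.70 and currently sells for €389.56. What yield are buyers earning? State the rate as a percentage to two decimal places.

P = C/r ⇒ r = C/P = €45.70/€389.56 = 0.117312

11.73%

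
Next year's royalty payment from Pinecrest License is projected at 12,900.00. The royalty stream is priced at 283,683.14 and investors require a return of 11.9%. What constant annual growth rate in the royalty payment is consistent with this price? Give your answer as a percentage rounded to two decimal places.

P = D₁/(r−g) ⇒ g = r − D₁/P = 0.119 − 12,900.00/283,683.14 = 0.073527

7.35%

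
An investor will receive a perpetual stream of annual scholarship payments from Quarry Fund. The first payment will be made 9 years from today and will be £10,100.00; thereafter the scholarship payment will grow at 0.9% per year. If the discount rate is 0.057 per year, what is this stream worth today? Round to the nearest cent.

£135045.54

Value at end of year 8: C₁ / (r − g) = £10,100.00 / (0.057 − 0.009) = £210,416.6667
Discount to today: PV = £210,416.6667 / (1 + 0.057)^8 = £210,416.6667 / 1.558116 = £135,045.54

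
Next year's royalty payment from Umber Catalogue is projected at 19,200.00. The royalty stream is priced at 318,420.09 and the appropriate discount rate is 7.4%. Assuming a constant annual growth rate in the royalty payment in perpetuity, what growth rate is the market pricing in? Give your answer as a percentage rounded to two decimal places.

1.37%

P = D₁/(r−g) ⇒ g = r − D₁/P = 0.074 − 19,200.00/318,420.09 = 0.013702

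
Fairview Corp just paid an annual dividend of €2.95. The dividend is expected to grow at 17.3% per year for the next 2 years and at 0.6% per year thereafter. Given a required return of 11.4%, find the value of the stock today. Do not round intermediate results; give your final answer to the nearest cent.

€36.84

D_1 = 3.46035
D_2 = 4.05899
Terminal value at year 2: TV = D_2×(1+g_2)/(r−g_2) = 4.08334/0.108 = 37.80875
P_0 = D_1/(1+r)^1 + D_2/(1+r)^2 + TV/(1+r)^2
    = 3.10624 + 3.27075 + 30.46645 = 36.84344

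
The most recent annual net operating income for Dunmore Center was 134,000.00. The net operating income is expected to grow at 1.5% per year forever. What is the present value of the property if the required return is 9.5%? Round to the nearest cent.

D₁ = D₀ × (1 + g) = 134,000.00 × 1.015 = 136,010.0000
Growing perpetuity: P = D₁ / (r − g) = 136,010.0000 / (0.095 − 0.015) = 1,700,125.00

1700125.00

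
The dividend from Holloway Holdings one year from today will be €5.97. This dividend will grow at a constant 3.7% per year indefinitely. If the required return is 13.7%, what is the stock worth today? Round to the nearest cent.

€59.70

Growing perpetuity: P = D₁ / (r − g) = €5.9700 / (0.137 − 0.037) = €59.70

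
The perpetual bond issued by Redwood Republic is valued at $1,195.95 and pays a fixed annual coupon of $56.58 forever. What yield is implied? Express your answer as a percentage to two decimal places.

4.73%

P = C/r ⇒ r = C/P = $56.58/$1,195.95 = 0.047310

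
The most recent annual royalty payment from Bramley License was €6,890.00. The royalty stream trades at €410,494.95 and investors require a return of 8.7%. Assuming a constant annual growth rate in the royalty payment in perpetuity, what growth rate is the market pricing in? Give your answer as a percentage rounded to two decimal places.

6.91%

P = D₀(1+g)/(r−g) ⇒ P(r−g) = D₀(1+g) ⇒ g(P+D₀) = P·r − D₀
g = (P·r − D₀)/(P + D₀) = (€410,494.95×0.087 − €6,890.00) / (€410,494.95 + €6,890.00) = 0.069056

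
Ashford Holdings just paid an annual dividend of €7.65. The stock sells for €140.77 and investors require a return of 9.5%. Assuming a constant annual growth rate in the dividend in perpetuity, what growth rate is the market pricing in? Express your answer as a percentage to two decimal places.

3.86%

P = D₀(1+g)/(r−g) ⇒ P(r−g) = D₀(1+g) ⇒ g(P+D₀) = P·r − D₀
g = (P·r − D₀)/(P + D₀) = (€140.77×0.095 − €7.65) / (€140.77 + €7.65) = 0.038561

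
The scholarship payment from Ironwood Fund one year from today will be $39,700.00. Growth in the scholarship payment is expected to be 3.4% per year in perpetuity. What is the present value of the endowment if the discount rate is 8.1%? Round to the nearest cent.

Growing perpetuity: P = D₁ / (r − g) = $39,700.0000 / (0.081 − 0.034) = $844,680.85

$844680.85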